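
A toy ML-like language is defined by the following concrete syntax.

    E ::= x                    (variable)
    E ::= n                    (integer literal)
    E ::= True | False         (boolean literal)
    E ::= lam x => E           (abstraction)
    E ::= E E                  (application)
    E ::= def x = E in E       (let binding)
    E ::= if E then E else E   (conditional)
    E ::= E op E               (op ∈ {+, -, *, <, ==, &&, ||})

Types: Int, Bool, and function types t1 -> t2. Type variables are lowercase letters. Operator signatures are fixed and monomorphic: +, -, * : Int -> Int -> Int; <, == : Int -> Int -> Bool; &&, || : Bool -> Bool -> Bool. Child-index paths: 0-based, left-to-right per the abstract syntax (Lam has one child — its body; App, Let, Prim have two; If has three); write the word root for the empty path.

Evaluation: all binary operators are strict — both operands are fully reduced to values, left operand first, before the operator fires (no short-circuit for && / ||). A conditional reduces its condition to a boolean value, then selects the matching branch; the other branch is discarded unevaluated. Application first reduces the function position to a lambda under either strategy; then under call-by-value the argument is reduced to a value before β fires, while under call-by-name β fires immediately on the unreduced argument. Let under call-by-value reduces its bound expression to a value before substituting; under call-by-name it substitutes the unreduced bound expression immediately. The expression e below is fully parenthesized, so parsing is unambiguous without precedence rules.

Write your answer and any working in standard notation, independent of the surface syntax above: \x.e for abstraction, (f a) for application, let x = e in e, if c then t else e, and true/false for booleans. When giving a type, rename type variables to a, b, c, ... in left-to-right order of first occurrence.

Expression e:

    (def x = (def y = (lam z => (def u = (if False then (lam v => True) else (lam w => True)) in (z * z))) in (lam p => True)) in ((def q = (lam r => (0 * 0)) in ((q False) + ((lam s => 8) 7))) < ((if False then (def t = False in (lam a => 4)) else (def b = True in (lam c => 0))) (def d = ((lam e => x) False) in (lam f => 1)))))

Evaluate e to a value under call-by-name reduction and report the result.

Answer: false

Derivation:
step 0: (let x = (let y = (\z.(let u = (if false then (\v.true) else (\w.true)) in (z * z))) in (\p.true)) in ((let q = (\r.(0 * 0)) in ((q false) + ((\s.8) 7))) < ((if false then (let t = false in (\a.4)) else (let b = true in (\c.0))) (let d = ((\e.x) false) in (\f.1)))))
step 1: [let@root] ((let q = (\r.(0 * 0)) in ((q false) + ((\s.8) 7))) < ((if false then (let t = false in (\a.4)) else (let b = true in (\c.0))) (let d = ((\e.(let y = (\z.(let u = (if false then (\v.true) else (\w.true)) in (z * z))) in (\p.true))) false) in (\f.1))))
step 2: [let@0] ((((\r.(0 * 0)) false) + ((\s.8) 7)) < ((if false then (let t = false in (\a.4)) else (let b = true in (\c.0))) (let d = ((\e.(let y = (\z.(let u = (if false then (\v.true) else (\w.true)) in (z * z))) in (\p.true))) false) in (\f.1))))
step 3: [beta@0.0] (((0 * 0) + ((\s.8) 7)) < ((if false then (let t = false in (\a.4)) else (let b = true in (\c.0))) (let d = ((\e.(let y = (\z.(let u = (if false then (\v.true) else (\w.true)) in (z * z))) in (\p.true))) false) in (\f.1))))
step 4: [delta@0.0] ((0 + ((\s.8) 7)) < ((if false then (let t = false in (\a.4)) else (let b = true in (\c.0))) (let d = ((\e.(let y = (\z.(let u = (if false then (\v.true) else (\w.true)) in (z * z))) in (\p.true))) false) in (\f.1))))
step 5: [beta@0.1] ((0 + 8) < ((if false then (let t = false in (\a.4)) else (let b = true in (\c.0))) (let d = ((\e.(let y = (\z.(let u = (if false then (\v.true) else (\w.true)) in (z * z))) in (\p.true))) false) in (\f.1))))
step 6: [delta@0] (8 < ((if false then (let t = false in (\a.4)) else (let b = true in (\c.0))) (let d = ((\e.(let y = (\z.(let u = (if false then (\v.true) else (\w.true)) in (z * z))) in (\p.true))) false) in (\f.1))))
step 7: [if@1.0] (8 < ((let b = true in (\c.0)) (let d = ((\e.(let y = (\z.(let u = (if false then (\v.true) else (\w.true)) in (z * z))) in (\p.true))) false) in (\f.1))))
step 8: [let@1.0] (8 < ((\c.0) (let d = ((\e.(let y = (\z.(let u = (if false then (\v.true) else (\w.true)) in (z * z))) in (\p.true))) false) in (\f.1))))
step 9: [beta@1] (8 < 0)
step 10: [delta@root] false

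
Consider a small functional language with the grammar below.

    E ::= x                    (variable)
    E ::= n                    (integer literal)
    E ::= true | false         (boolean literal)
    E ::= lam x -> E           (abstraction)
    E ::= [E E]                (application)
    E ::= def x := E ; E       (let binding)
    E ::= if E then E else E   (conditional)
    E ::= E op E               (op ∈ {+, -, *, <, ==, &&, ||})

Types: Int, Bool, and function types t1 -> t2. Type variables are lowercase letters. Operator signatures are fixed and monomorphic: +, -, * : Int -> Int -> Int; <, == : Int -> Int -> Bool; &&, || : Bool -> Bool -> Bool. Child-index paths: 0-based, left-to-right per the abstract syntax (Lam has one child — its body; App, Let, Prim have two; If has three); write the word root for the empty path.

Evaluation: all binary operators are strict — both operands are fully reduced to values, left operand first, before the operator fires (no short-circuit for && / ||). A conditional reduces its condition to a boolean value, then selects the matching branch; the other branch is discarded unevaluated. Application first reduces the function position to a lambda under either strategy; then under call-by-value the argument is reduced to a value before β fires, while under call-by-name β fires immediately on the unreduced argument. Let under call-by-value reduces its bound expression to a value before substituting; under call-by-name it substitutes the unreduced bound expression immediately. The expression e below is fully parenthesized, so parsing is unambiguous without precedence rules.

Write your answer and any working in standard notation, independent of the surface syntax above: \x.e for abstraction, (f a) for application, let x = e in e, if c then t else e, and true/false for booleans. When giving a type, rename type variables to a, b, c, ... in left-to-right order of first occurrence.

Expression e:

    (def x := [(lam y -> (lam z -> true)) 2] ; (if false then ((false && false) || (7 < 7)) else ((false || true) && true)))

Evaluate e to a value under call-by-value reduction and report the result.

Answer: true

Derivation:
step 0: (let x = ((\y.(\z.true)) 2) in (if false then ((false && false) || (7 < 7)) else ((false || true) && true)))
step 1: [beta@0] (let x = (\z.true) in (if false then ((false && false) || (7 < 7)) else ((false || true) && true)))
step 2: [let@root] (if false then ((false && false) || (7 < 7)) else ((false || true) && true))
step 3: [if@root] ((false || true) && true)
step 4: [delta@0] (true && true)
step 5: [delta@root] true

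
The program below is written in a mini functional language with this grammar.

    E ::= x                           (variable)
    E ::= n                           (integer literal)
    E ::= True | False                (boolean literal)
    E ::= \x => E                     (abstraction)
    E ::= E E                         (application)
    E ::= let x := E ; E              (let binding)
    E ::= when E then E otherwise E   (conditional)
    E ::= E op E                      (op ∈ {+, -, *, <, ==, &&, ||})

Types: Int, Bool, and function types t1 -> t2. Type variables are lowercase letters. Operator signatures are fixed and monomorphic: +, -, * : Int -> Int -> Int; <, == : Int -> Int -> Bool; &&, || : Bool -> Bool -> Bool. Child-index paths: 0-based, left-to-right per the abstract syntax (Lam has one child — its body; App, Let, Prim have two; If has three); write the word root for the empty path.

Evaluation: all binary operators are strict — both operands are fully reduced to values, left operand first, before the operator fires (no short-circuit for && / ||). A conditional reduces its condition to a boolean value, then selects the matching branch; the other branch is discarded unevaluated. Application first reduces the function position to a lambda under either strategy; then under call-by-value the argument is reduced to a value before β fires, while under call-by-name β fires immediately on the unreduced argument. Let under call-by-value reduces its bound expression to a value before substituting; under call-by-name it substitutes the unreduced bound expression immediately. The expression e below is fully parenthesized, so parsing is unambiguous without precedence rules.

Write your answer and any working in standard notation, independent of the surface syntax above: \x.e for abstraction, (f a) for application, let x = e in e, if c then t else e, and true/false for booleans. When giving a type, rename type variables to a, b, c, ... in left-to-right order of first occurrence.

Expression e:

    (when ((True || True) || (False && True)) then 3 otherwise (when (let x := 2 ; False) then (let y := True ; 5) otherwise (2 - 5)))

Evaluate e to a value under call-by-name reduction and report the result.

Answer: 3

Derivation:
step 0: (if ((true || true) || (false && true)) then 3 else (if (let x = 2 in false) then (let y = true in 5) else (2 - 5)))
step 1: [delta@0.0] (if (true || (false && true)) then 3 else (if (let x = 2 in false) then (let y = true in 5) else (2 - 5)))
step 2: [delta@0.1] (if (true || false) then 3 else (if (let x = 2 in false) then (let y = true in 5) else (2 - 5)))
step 3: [delta@0] (if true then 3 else (if (let x = 2 in false) then (let y = true in 5) else (2 - 5)))
step 4: [if@root] 3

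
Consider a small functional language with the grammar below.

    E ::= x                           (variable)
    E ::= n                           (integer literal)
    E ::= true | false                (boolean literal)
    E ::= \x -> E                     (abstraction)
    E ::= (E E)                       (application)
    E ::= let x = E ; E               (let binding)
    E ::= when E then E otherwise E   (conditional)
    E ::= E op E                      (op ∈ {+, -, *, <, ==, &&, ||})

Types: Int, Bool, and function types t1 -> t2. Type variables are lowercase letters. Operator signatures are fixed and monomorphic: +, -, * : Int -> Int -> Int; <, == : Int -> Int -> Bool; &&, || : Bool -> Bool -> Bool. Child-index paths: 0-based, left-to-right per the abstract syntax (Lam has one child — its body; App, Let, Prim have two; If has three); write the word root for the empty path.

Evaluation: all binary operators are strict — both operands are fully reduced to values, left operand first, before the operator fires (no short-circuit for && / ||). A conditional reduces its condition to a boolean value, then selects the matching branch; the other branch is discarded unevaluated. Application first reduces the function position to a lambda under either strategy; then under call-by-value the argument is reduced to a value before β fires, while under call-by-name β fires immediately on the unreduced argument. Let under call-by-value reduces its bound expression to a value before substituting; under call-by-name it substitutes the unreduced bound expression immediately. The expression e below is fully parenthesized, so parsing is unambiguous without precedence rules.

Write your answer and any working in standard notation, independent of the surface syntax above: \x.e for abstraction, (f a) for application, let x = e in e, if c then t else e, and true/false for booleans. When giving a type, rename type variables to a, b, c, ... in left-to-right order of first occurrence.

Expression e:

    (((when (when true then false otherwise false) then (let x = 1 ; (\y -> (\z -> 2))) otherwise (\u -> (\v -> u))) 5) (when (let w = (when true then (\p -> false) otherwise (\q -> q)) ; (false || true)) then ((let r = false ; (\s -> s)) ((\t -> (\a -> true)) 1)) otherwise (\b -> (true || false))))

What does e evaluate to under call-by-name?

Working:
step 0: (((if (if true then false else false) then (let x = 1 in (\y.(\z.2))) else (\u.(\v.u))) 5) (if (let w = (if true then (\p.false) else (\q.q)) in (false || true)) then ((let r = false in (\s.s)) ((\t.(\a.true)) 1)) else (\b.(true || false))))
step 1: [if@0.0.0] (((if false then (let x = 1 in (\y.(\z.2))) else (\u.(\v.u))) 5) (if (let w = (if true then (\p.false) else (\q.q)) in (false || true)) then ((let r = false in (\s.s)) ((\t.(\a.true)) 1)) else (\b.(true || false))))
step 2: [if@0.0] (((\u.(\v.u)) 5) (if (let w = (if true then (\p.false) else (\q.q)) in (false || true)) then ((let r = false in (\s.s)) ((\t.(\a.true)) 1)) else (\b.(true || false))))
step 3: [beta@0] ((\v.5) (if (let w = (if true then (\p.false) else (\q.q)) in (false || true)) then ((let r = false in (\s.s)) ((\t.(\a.true)) 1)) else (\b.(true || false))))
step 4: [beta@root] 5

Answer: 5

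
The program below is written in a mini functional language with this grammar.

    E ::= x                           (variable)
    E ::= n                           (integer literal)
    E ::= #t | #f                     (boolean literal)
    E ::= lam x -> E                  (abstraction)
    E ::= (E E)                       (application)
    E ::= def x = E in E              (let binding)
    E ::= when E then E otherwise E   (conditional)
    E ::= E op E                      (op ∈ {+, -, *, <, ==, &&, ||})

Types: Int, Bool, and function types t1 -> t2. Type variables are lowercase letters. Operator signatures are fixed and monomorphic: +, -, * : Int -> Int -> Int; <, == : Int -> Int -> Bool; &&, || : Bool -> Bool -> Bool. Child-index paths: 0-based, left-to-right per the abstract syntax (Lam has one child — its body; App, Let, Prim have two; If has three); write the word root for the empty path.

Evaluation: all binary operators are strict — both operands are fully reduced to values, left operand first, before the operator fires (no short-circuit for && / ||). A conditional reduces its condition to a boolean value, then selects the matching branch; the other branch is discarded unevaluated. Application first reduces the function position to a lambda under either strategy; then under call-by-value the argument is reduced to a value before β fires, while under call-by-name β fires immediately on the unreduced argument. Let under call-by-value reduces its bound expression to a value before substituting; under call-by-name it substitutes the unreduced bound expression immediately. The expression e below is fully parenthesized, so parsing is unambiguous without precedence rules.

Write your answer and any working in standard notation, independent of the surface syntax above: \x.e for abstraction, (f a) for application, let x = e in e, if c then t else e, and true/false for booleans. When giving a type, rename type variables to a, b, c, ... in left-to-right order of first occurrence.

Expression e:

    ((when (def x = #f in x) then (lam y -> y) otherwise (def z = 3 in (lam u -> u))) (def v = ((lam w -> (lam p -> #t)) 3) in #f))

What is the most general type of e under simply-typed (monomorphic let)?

Answer: Bool

Trace:
let x : Bool
x : Bool
  unify Bool ~ Bool
y : a
\y._ : a -> a
let z : Int
u : b
\u._ : b -> b
  unify a -> a ~ b -> b
  unify a ~ b
  unify b ~ b
\p._ : d -> Bool
\w._ : c -> d -> Bool
  unify c -> d -> Bool ~ Int -> e
  unify c ~ Int
  unify d -> Bool ~ e
_ _ : d -> Bool
let v : d -> Bool
  unify b -> b ~ Bool -> f
  unify b ~ Bool
  unify Bool ~ f
_ _ : Bool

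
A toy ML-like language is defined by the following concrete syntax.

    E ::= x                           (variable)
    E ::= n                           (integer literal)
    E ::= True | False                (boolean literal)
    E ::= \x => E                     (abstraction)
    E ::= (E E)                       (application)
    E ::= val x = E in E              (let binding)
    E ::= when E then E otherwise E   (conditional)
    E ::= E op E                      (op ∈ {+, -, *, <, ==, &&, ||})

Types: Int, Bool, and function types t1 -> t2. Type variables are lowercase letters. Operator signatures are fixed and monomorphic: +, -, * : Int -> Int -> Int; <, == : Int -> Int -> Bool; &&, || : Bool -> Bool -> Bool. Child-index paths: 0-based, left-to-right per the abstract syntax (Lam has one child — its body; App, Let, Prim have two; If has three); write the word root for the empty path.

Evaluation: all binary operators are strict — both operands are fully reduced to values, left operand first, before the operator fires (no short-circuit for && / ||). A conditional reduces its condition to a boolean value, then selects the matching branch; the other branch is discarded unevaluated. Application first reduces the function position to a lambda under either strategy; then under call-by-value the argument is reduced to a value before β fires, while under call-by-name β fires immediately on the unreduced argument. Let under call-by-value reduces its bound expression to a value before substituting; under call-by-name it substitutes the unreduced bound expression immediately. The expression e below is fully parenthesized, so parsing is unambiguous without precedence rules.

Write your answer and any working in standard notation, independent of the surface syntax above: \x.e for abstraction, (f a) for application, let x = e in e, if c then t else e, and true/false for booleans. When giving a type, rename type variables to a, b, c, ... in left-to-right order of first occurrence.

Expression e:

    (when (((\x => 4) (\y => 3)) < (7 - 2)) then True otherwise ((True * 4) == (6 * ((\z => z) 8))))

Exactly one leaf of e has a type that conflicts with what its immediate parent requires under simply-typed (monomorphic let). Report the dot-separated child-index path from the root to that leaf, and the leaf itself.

Trace:
\x._ : a -> Int
\y._ : b -> Int
  unify a -> Int ~ (b -> Int) -> c
  unify a ~ b -> Int
  unify Int ~ c
_ _ : Int
  unify Int ~ Int
  unify Int ~ Int
  unify Int ~ Int
  unify Int ~ Int
  unify Bool ~ Bool
  unify Bool ~ Int
  FAIL: mismatch Bool ~ Int

Answer: 2.0.0 : true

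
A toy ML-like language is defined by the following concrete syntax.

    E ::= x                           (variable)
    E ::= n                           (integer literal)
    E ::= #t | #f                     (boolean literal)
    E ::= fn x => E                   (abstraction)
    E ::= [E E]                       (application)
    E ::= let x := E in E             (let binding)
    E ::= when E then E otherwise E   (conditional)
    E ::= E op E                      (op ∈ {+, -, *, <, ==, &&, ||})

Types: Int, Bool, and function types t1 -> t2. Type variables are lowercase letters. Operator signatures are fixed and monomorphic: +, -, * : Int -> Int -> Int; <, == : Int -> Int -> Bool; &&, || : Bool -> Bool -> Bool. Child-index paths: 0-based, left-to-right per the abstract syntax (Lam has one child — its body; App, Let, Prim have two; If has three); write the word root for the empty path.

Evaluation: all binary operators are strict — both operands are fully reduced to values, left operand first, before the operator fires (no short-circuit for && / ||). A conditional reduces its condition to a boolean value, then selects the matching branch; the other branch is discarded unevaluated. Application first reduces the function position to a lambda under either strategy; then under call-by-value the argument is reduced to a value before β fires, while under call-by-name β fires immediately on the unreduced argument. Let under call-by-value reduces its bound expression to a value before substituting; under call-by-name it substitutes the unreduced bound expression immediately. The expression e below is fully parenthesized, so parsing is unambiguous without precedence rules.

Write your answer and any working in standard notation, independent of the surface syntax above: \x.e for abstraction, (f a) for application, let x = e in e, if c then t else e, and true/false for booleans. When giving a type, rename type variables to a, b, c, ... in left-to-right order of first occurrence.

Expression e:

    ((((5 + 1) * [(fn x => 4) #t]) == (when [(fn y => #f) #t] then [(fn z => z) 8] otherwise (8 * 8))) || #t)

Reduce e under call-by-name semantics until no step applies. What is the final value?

Answer: true

Working:
step 0: ((((5 + 1) * ((\x.4) true)) == (if ((\y.false) true) then ((\z.z) 8) else (8 * 8))) || true)
step 1: [delta@0.0.0] (((6 * ((\x.4) true)) == (if ((\y.false) true) then ((\z.z) 8) else (8 * 8))) || true)
step 2: [beta@0.0.1] (((6 * 4) == (if ((\y.false) true) then ((\z.z) 8) else (8 * 8))) || true)
step 3: [delta@0.0] ((24 == (if ((\y.false) true) then ((\z.z) 8) else (8 * 8))) || true)
step 4: [beta@0.1.0] ((24 == (if false then ((\z.z) 8) else (8 * 8))) || true)
step 5: [if@0.1] ((24 == (8 * 8)) || true)
step 6: [delta@0.1] ((24 == 64) || true)
step 7: [delta@0] (false || true)
step 8: [delta@root] true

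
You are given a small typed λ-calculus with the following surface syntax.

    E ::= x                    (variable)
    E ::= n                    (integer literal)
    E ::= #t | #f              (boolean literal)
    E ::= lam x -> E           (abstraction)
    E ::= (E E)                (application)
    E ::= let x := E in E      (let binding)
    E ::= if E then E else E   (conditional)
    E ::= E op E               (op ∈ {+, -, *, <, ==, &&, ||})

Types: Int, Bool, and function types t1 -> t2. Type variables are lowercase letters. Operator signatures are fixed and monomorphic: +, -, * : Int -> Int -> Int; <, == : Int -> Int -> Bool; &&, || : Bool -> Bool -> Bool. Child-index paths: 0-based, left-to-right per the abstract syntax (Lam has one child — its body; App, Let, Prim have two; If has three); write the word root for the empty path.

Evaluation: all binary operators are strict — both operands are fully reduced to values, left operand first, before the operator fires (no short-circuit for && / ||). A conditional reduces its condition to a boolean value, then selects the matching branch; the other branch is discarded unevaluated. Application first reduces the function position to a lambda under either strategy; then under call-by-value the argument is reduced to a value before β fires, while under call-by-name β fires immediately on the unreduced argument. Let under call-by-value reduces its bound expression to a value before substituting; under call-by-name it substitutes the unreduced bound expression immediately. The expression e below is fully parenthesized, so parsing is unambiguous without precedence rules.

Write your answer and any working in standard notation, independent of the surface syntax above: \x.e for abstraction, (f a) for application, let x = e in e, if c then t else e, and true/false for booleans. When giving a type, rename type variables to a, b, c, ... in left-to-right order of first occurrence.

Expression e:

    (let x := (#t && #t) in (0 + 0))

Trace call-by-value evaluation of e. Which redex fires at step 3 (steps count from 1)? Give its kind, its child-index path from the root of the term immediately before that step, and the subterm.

Working:
step 0: (let x = (true && true) in (0 + 0))
step 1: [delta@0] (let x = true in (0 + 0))
step 2: [let@root] (0 + 0)
step 3: [delta@root] 0

Answer: delta at root : (0 + 0)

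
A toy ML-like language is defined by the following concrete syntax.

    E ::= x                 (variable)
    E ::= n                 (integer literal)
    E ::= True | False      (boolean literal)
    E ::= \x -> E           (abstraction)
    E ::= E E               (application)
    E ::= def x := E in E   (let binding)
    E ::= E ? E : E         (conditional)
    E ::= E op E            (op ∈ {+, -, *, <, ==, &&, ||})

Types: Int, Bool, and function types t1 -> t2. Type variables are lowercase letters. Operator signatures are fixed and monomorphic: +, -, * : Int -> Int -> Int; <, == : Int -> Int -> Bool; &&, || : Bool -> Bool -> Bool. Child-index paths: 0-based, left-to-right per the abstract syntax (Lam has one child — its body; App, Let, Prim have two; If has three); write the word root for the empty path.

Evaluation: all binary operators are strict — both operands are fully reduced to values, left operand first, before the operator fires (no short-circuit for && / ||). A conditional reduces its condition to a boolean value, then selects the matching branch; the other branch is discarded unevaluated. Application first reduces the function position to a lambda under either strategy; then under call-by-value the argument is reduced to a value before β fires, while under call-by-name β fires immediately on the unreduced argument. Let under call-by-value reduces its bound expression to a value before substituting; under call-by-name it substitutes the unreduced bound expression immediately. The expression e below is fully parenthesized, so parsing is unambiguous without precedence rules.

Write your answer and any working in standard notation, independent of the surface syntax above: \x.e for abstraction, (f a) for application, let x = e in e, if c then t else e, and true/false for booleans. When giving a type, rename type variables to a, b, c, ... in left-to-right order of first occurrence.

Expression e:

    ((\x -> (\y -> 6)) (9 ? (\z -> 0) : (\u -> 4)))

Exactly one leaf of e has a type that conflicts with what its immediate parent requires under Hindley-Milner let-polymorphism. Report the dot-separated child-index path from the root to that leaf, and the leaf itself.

Working:
\y._ : b -> Int
\x._ : a -> b -> Int
  unify Int ~ Bool
  FAIL: mismatch Int ~ Bool

Answer: 1.0 : 9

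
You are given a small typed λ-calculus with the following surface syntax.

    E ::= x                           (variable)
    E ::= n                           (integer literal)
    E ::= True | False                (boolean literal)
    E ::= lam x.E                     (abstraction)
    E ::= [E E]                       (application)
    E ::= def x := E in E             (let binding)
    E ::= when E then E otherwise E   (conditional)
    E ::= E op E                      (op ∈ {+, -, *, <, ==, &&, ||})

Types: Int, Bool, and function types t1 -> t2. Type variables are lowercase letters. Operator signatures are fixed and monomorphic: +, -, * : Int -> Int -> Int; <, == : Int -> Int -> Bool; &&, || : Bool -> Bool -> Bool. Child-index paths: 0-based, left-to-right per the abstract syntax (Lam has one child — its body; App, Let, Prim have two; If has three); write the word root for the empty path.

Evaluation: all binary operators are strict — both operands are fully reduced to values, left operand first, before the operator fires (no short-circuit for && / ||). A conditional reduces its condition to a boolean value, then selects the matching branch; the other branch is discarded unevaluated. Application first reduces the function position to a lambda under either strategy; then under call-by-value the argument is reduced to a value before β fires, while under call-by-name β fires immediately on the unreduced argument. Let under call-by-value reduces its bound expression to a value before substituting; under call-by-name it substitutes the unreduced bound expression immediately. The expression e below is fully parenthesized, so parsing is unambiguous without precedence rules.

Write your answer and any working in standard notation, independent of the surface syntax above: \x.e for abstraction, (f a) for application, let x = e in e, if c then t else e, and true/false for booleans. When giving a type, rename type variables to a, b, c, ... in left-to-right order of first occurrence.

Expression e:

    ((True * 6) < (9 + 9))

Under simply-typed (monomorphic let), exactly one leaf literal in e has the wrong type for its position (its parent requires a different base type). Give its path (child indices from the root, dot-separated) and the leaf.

Working:
  unify Bool ~ Int
  FAIL: mismatch Bool ~ Int

Answer: 0.0 : true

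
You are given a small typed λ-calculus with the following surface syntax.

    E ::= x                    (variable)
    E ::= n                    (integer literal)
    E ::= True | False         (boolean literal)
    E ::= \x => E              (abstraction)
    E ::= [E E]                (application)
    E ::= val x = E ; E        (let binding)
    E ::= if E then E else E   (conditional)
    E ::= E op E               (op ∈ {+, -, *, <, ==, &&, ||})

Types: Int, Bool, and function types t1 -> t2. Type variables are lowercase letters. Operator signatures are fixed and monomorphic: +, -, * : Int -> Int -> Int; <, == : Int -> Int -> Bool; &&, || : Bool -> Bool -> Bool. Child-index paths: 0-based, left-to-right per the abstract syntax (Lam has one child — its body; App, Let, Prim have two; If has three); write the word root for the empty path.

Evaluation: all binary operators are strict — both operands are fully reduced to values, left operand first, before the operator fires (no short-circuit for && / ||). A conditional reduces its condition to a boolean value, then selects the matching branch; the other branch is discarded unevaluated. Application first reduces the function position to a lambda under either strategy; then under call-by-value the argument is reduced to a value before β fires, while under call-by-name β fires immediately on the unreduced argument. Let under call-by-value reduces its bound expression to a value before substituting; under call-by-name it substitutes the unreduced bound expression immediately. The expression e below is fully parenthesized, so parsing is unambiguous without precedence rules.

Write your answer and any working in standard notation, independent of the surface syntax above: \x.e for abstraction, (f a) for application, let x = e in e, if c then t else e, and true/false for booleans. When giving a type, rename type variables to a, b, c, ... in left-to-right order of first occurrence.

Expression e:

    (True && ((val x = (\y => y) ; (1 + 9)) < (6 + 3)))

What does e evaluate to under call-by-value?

Derivation:
step 0: (true && ((let x = (\y.y) in (1 + 9)) < (6 + 3)))
step 1: [let@1.0] (true && ((1 + 9) < (6 + 3)))
step 2: [delta@1.0] (true && (10 < (6 + 3)))
step 3: [delta@1.1] (true && (10 < 9))
step 4: [delta@1] (true && false)
step 5: [delta@root] false

Answer: false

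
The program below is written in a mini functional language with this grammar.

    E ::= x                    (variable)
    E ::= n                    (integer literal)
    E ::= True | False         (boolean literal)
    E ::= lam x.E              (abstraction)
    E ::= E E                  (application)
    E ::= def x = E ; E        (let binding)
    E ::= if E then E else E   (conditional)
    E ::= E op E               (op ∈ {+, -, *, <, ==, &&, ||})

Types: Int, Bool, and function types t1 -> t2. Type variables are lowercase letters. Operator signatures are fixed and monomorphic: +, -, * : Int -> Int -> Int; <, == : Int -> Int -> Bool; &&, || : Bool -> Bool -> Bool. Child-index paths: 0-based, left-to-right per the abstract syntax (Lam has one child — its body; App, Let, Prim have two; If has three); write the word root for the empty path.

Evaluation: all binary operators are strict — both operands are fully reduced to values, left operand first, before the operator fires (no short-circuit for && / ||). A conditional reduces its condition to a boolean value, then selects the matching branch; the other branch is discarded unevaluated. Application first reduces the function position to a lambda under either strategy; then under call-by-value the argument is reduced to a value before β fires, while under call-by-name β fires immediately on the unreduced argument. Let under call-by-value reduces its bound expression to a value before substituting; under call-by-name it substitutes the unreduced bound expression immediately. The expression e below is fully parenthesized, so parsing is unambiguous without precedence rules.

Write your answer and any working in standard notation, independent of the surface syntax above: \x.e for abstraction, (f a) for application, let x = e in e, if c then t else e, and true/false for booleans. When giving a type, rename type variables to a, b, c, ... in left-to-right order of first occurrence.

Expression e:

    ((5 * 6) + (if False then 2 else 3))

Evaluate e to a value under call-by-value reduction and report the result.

Answer: 33

Derivation:
step 0: ((5 * 6) + (if false then 2 else 3))
step 1: [delta@0] (30 + (if false then 2 else 3))
step 2: [if@1] (30 + 3)
step 3: [delta@root] 33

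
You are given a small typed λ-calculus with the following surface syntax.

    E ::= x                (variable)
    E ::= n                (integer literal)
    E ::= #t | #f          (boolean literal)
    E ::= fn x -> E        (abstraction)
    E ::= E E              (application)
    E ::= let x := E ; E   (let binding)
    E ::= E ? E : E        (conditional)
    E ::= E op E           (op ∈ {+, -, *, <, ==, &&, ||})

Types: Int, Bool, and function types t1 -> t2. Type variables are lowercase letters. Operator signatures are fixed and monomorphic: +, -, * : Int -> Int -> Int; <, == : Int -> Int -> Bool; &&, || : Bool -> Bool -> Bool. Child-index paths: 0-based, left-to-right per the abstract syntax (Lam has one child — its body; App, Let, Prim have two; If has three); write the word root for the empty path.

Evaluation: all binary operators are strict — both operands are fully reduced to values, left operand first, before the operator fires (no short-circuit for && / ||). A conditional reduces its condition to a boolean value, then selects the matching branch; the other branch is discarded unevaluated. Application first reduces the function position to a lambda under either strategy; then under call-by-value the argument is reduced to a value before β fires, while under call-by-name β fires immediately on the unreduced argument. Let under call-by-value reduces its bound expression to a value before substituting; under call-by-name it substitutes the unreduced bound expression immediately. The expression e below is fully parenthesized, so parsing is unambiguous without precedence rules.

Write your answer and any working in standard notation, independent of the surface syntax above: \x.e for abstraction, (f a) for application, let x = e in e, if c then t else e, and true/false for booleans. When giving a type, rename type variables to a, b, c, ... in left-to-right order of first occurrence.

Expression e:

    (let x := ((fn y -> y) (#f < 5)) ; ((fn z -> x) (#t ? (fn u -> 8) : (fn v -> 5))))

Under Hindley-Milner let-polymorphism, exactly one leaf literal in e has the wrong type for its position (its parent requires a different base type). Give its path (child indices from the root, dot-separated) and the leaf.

Derivation:
y : a
\y._ : a -> a
  unify Bool ~ Int
  FAIL: mismatch Bool ~ Int

Answer: 0.1.0 : false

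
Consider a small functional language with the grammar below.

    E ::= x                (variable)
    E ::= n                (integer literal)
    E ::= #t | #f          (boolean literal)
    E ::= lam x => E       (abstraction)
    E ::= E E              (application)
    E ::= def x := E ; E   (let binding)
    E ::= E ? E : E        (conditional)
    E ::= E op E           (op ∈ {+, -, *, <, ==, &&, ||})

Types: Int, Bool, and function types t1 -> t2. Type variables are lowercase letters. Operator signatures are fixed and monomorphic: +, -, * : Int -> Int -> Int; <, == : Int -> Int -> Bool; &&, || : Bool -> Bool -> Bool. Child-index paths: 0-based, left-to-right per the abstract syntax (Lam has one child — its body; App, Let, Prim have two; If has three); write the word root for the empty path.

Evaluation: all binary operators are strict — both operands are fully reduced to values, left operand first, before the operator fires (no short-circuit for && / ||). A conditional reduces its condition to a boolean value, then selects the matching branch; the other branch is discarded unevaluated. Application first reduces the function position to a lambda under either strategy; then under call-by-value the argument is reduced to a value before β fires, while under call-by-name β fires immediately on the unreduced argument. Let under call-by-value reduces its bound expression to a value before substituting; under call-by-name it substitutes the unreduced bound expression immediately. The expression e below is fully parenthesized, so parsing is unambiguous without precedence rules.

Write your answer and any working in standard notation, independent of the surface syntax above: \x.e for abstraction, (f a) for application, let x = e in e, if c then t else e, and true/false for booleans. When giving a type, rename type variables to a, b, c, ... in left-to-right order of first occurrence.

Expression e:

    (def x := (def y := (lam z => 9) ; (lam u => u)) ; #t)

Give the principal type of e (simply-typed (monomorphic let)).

Derivation:
\z._ : a -> Int
let y : a -> Int
u : b
\u._ : b -> b
let x : b -> b

Answer: Bool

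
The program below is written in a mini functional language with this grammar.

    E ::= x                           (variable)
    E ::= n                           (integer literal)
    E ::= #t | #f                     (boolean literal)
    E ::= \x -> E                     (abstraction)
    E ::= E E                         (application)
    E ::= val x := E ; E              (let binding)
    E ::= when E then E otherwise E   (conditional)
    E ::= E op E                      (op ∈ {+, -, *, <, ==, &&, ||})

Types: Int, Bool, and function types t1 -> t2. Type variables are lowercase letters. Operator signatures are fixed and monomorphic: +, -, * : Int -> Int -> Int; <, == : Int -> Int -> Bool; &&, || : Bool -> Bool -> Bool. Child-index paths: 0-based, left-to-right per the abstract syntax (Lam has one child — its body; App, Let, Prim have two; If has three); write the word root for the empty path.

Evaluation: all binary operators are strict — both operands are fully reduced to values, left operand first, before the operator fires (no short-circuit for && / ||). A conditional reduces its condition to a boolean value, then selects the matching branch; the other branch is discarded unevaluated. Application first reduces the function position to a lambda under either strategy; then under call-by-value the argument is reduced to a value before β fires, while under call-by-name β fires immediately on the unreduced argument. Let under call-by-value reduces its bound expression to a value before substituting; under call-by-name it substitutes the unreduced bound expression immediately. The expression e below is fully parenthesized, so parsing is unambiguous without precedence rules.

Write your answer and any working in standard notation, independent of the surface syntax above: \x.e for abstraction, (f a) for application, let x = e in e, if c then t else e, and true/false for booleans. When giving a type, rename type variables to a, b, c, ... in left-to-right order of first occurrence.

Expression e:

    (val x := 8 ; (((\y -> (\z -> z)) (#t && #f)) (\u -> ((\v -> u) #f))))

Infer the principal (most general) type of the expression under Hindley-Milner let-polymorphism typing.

Answer: a -> a

Derivation:
let x : Int
z : b
\z._ : b -> b
\y._ : a -> b -> b
  unify Bool ~ Bool
  unify Bool ~ Bool
  unify a -> b -> b ~ Bool -> c
  unify a ~ Bool
  unify b -> b ~ c
_ _ : b -> b
u : d
\v._ : e -> d
  unify e -> d ~ Bool -> f
  unify e ~ Bool
  unify d ~ f
_ _ : f
\u._ : f -> f
  unify b -> b ~ (f -> f) -> g
  unify b ~ f -> f
  unify f -> f ~ g
_ _ : f -> f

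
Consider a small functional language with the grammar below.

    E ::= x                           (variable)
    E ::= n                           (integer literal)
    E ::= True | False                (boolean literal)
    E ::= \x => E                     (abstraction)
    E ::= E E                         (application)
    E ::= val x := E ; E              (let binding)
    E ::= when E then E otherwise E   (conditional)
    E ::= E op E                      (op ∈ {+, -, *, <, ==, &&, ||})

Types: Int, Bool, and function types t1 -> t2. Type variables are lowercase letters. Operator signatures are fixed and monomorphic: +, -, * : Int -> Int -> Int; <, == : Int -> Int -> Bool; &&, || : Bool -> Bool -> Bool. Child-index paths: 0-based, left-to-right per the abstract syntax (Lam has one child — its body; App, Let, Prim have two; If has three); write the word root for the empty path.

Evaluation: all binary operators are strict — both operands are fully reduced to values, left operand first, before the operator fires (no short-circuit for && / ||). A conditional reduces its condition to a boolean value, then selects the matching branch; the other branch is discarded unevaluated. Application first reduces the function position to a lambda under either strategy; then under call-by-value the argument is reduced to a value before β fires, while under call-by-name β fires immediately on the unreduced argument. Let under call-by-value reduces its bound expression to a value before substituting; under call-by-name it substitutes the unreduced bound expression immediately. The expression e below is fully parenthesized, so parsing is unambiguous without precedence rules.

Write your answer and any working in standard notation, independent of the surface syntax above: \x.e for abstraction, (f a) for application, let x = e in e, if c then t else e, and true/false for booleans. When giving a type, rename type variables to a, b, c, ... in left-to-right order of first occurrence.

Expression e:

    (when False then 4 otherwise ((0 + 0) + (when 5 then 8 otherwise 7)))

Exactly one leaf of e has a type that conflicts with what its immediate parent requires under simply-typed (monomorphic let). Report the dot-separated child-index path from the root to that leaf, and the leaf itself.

Derivation:
  unify Bool ~ Bool
  unify Int ~ Int
  unify Int ~ Int
  unify Int ~ Int
  unify Int ~ Bool
  FAIL: mismatch Int ~ Bool

Answer: 2.1.0 : 5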